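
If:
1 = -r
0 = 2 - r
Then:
No Solution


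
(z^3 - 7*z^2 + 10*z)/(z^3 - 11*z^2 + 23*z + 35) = z*(z - 2)/(z^2 - 6*z - 7)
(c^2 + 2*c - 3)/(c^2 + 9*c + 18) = (c - 1)/(c + 6)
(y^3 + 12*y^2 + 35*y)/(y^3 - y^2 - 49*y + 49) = y*(y + 5)/(y^2 - 8*y + 7)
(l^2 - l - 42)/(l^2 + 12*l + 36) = (l - 7)/(l + 6)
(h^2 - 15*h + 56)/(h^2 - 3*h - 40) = (h - 7)/(h + 5)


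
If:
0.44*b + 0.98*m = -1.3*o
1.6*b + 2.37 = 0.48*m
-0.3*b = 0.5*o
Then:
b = -1.65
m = -0.57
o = 0.99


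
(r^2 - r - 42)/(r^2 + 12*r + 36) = (r - 7)/(r + 6)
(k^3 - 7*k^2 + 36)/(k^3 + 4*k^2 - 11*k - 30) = (k - 6)/(k + 5)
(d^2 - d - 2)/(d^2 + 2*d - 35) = (d^2 - d - 2)/(d^2 + 2*d - 35)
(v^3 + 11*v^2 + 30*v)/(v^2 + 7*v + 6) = v*(v + 5)/(v + 1)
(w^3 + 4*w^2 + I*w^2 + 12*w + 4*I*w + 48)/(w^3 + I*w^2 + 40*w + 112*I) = (w^2 + w*(4 - 3*I) - 12*I)/(w^2 - 3*I*w + 28)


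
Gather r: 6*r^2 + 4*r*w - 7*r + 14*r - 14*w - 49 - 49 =6*r^2 + r*(4*w + 7) - 14*w - 98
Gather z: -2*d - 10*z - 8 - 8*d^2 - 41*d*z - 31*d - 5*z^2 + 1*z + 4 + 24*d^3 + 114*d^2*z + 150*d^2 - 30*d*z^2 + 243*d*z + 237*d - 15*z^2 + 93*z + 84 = 24*d^3 + 142*d^2 + 204*d + z^2*(-30*d - 20) + z*(114*d^2 + 202*d + 84) + 80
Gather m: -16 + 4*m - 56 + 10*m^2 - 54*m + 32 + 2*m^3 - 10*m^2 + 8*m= 2*m^3 - 42*m - 40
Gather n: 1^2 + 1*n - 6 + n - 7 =2*n - 12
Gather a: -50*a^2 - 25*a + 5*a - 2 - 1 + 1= -50*a^2 - 20*a - 2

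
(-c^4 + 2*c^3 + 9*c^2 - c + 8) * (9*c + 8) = -9*c^5 + 10*c^4 + 97*c^3 + 63*c^2 + 64*c + 64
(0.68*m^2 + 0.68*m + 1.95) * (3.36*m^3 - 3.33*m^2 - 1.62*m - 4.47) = 2.2848*m^5 + 0.0204*m^4 + 3.186*m^3 - 10.6347*m^2 - 6.1986*m - 8.7165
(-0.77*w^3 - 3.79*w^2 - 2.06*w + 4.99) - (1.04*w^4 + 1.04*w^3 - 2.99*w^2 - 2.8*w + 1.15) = -1.04*w^4 - 1.81*w^3 - 0.8*w^2 + 0.74*w + 3.84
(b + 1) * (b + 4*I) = b^2 + b + 4*I*b + 4*I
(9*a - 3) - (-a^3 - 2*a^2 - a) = a^3 + 2*a^2 + 10*a - 3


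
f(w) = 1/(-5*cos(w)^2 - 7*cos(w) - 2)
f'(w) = (-10*sin(w)*cos(w) - 7*sin(w))/(-5*cos(w)^2 - 7*cos(w) - 2)^2 = -(10*cos(w) + 7)*sin(w)/(5*cos(w)^2 + 7*cos(w) + 2)^2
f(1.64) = -0.65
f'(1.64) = -2.65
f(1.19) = -0.19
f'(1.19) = -0.36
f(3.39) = 11.45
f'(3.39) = -86.73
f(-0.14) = -0.07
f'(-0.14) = 0.01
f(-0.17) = -0.07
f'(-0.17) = 0.02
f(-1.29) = -0.23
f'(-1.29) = 0.50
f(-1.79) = -1.40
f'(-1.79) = 9.23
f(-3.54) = 4.90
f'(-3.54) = 20.61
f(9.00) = 4.40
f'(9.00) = 16.87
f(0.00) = -0.07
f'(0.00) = 0.00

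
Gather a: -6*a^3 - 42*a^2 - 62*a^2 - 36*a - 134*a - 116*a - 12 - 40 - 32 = -6*a^3 - 104*a^2 - 286*a - 84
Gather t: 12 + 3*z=3*z + 12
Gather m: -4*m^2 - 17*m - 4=-4*m^2 - 17*m - 4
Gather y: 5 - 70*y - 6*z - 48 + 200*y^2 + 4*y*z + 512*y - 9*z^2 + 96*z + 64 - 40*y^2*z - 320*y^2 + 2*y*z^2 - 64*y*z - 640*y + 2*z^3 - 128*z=y^2*(-40*z - 120) + y*(2*z^2 - 60*z - 198) + 2*z^3 - 9*z^2 - 38*z + 21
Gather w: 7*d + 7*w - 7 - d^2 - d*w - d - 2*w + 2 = -d^2 + 6*d + w*(5 - d) - 5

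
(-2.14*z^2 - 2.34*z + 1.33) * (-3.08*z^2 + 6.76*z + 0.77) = 6.5912*z^4 - 7.2592*z^3 - 21.5626*z^2 + 7.189*z + 1.0241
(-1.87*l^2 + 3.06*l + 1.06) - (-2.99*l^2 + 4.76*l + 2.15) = 1.12*l^2 - 1.7*l - 1.09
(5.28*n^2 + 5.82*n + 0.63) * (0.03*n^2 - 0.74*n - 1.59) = 0.1584*n^4 - 3.7326*n^3 - 12.6831*n^2 - 9.72*n - 1.0017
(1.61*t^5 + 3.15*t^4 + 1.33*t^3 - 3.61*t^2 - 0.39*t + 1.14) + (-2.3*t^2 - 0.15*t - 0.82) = 1.61*t^5 + 3.15*t^4 + 1.33*t^3 - 5.91*t^2 - 0.54*t + 0.32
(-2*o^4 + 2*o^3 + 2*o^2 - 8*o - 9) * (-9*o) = 18*o^5 - 18*o^4 - 18*o^3 + 72*o^2 + 81*o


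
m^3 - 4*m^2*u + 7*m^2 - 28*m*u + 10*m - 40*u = (m + 2)*(m + 5)*(m - 4*u)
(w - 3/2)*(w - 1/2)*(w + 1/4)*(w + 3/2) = w^4 - w^3/4 - 19*w^2/8 + 9*w/16 + 9/32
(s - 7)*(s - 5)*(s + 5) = s^3 - 7*s^2 - 25*s + 175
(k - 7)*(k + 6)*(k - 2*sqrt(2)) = k^3 - 2*sqrt(2)*k^2 - k^2 - 42*k + 2*sqrt(2)*k + 84*sqrt(2)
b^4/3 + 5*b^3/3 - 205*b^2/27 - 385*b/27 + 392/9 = (b/3 + 1)*(b - 8/3)*(b - 7/3)*(b + 7)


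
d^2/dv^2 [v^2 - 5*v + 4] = 2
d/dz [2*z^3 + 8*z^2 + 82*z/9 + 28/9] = 6*z^2 + 16*z + 82/9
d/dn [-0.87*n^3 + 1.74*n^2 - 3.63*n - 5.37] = -2.61*n^2 + 3.48*n - 3.63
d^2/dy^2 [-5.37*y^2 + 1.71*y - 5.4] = -10.7400000000000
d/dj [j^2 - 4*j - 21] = 2*j - 4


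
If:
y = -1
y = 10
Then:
No Solution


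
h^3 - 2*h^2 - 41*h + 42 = (h - 7)*(h - 1)*(h + 6)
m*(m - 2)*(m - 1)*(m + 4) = m^4 + m^3 - 10*m^2 + 8*m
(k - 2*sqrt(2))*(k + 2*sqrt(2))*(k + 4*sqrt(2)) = k^3 + 4*sqrt(2)*k^2 - 8*k - 32*sqrt(2)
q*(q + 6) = q^2 + 6*q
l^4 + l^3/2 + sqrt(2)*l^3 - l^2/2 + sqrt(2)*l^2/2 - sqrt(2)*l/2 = l*(l - 1/2)*(l + 1)*(l + sqrt(2))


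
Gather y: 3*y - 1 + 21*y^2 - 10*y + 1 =21*y^2 - 7*y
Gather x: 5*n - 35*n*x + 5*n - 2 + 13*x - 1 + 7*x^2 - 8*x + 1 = 10*n + 7*x^2 + x*(5 - 35*n) - 2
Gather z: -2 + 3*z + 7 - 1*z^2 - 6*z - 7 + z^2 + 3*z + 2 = 0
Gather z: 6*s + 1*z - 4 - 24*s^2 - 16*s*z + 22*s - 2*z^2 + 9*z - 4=-24*s^2 + 28*s - 2*z^2 + z*(10 - 16*s) - 8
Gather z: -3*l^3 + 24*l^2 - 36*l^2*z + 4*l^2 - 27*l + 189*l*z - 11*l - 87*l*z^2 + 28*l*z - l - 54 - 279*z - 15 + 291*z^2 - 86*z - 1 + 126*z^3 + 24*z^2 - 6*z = -3*l^3 + 28*l^2 - 39*l + 126*z^3 + z^2*(315 - 87*l) + z*(-36*l^2 + 217*l - 371) - 70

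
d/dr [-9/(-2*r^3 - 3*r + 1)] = 27*(-2*r^2 - 1)/(2*r^3 + 3*r - 1)^2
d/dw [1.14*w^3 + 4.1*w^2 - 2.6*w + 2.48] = 3.42*w^2 + 8.2*w - 2.6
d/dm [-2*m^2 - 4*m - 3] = -4*m - 4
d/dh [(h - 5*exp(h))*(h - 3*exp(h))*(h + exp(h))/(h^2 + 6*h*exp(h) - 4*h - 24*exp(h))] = (-2*(h - 5*exp(h))*(h - 3*exp(h))*(h + exp(h))*(3*h*exp(h) + h - 9*exp(h) - 2) + ((h - 5*exp(h))*(h - 3*exp(h))*(exp(h) + 1) - (h - 5*exp(h))*(h + exp(h))*(3*exp(h) - 1) - (h - 3*exp(h))*(h + exp(h))*(5*exp(h) - 1))*(h^2 + 6*h*exp(h) - 4*h - 24*exp(h)))/(h^2 + 6*h*exp(h) - 4*h - 24*exp(h))^2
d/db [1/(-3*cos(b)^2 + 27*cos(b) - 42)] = (9 - 2*cos(b))*sin(b)/(3*(cos(b)^2 - 9*cos(b) + 14)^2)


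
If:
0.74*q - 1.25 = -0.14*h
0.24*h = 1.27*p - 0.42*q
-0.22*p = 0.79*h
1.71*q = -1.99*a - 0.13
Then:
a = -1.54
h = -0.15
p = 0.54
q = 1.72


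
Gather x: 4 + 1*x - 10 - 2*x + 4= -x - 2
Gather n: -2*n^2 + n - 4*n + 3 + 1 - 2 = -2*n^2 - 3*n + 2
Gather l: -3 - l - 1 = -l - 4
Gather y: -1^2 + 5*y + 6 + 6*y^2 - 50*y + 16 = 6*y^2 - 45*y + 21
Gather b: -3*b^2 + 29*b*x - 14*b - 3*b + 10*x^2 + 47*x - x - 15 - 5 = -3*b^2 + b*(29*x - 17) + 10*x^2 + 46*x - 20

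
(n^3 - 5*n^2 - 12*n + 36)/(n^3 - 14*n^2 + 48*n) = (n^2 + n - 6)/(n*(n - 8))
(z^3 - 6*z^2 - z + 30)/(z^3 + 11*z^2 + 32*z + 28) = (z^2 - 8*z + 15)/(z^2 + 9*z + 14)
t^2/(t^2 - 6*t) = t/(t - 6)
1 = 1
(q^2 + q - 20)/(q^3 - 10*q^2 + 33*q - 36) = (q + 5)/(q^2 - 6*q + 9)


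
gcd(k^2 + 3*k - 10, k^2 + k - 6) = k - 2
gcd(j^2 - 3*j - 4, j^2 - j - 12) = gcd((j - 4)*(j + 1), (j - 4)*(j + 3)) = j - 4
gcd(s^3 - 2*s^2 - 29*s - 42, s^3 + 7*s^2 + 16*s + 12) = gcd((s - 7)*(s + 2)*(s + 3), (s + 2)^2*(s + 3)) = s^2 + 5*s + 6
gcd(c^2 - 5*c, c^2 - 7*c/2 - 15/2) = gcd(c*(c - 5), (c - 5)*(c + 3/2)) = c - 5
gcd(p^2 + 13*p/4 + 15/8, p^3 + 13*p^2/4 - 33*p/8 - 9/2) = p + 3/4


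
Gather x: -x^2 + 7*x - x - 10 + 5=-x^2 + 6*x - 5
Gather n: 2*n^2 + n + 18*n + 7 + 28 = 2*n^2 + 19*n + 35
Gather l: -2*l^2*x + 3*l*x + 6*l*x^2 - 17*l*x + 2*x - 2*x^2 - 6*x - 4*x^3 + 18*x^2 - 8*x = -2*l^2*x + l*(6*x^2 - 14*x) - 4*x^3 + 16*x^2 - 12*x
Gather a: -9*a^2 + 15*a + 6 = -9*a^2 + 15*a + 6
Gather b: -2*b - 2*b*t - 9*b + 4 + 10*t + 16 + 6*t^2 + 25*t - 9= b*(-2*t - 11) + 6*t^2 + 35*t + 11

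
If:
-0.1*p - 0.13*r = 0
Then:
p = -1.3*r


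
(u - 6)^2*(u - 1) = u^3 - 13*u^2 + 48*u - 36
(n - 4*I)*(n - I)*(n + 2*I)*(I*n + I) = I*n^4 + 3*n^3 + I*n^3 + 3*n^2 + 6*I*n^2 + 8*n + 6*I*n + 8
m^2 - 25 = (m - 5)*(m + 5)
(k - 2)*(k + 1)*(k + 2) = k^3 + k^2 - 4*k - 4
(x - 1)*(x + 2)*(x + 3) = x^3 + 4*x^2 + x - 6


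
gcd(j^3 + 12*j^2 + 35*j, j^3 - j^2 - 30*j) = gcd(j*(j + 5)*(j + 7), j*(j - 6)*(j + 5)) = j^2 + 5*j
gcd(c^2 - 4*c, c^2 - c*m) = c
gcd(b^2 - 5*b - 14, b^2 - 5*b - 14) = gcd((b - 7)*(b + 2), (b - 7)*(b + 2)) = b^2 - 5*b - 14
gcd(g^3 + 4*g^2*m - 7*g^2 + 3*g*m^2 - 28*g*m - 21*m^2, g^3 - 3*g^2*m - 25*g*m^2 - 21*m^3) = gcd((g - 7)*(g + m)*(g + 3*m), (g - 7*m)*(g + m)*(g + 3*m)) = g^2 + 4*g*m + 3*m^2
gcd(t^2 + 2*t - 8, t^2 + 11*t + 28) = t + 4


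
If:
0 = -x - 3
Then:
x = -3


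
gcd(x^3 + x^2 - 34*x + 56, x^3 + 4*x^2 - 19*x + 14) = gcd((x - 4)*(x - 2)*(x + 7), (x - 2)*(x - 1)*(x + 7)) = x^2 + 5*x - 14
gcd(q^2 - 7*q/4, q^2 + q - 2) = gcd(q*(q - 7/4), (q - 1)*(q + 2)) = 1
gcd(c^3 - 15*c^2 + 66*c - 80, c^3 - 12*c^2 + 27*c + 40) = c^2 - 13*c + 40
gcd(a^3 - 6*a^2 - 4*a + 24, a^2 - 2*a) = a - 2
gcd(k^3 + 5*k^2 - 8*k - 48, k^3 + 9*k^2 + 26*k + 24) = k + 4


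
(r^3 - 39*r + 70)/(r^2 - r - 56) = (r^2 - 7*r + 10)/(r - 8)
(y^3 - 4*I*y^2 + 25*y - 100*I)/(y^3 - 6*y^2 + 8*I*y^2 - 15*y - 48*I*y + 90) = (y^2 - 9*I*y - 20)/(y^2 + 3*y*(-2 + I) - 18*I)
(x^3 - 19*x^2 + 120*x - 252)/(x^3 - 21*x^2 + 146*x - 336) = (x - 6)/(x - 8)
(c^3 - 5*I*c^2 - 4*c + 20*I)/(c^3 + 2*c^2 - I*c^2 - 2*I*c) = (c^2 - c*(2 + 5*I) + 10*I)/(c*(c - I))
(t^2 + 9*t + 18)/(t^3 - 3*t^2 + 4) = (t^2 + 9*t + 18)/(t^3 - 3*t^2 + 4)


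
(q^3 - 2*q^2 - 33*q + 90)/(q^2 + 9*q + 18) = (q^2 - 8*q + 15)/(q + 3)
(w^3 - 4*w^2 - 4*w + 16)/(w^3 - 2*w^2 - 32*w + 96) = (w^2 - 4)/(w^2 + 2*w - 24)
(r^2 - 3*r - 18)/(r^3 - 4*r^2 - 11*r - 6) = (r + 3)/(r^2 + 2*r + 1)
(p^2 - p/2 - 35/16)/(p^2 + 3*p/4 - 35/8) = (4*p + 5)/(2*(2*p + 5))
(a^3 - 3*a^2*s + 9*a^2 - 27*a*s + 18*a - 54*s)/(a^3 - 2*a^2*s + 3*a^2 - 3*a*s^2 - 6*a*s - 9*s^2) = (a + 6)/(a + s)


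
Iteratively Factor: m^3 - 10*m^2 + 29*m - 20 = (m - 4)*(m^2 - 6*m + 5) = (m - 5)*(m - 4)*(m - 1)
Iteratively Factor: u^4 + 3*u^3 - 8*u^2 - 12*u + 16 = (u - 1)*(u^3 + 4*u^2 - 4*u - 16) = (u - 1)*(u + 4)*(u^2 - 4) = (u - 1)*(u + 2)*(u + 4)*(u - 2)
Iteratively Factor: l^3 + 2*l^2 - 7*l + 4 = (l - 1)*(l^2 + 3*l - 4) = (l - 1)*(l + 4)*(l - 1)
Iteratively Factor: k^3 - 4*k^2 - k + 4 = (k + 1)*(k^2 - 5*k + 4) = (k - 4)*(k + 1)*(k - 1)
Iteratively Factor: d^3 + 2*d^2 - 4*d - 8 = (d + 2)*(d^2 - 4) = (d - 2)*(d + 2)*(d + 2)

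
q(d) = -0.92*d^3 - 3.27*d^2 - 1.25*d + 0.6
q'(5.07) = -105.35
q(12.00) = -2075.04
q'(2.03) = -25.90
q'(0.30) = -3.46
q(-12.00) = 1134.48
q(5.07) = -209.69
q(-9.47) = 500.52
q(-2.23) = -2.67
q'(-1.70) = 1.89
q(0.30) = -0.09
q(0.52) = -1.06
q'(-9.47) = -186.84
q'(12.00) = -477.17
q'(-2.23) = -0.39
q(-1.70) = -2.21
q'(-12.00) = -320.21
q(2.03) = -23.11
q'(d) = -2.76*d^2 - 6.54*d - 1.25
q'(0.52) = -5.40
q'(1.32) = -14.69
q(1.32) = -8.86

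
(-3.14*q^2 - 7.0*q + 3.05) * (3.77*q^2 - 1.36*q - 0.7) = -11.8378*q^4 - 22.1196*q^3 + 23.2165*q^2 + 0.752*q - 2.135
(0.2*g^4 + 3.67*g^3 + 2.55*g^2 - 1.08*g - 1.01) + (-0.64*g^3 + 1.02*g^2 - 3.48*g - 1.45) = 0.2*g^4 + 3.03*g^3 + 3.57*g^2 - 4.56*g - 2.46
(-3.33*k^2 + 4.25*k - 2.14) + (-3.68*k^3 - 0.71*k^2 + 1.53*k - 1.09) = -3.68*k^3 - 4.04*k^2 + 5.78*k - 3.23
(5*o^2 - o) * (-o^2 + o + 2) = -5*o^4 + 6*o^3 + 9*o^2 - 2*o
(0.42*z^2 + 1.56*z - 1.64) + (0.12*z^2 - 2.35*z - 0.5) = 0.54*z^2 - 0.79*z - 2.14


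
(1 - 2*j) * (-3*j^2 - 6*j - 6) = 6*j^3 + 9*j^2 + 6*j - 6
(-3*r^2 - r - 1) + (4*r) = -3*r^2 + 3*r - 1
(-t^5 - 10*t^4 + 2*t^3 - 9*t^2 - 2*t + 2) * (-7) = 7*t^5 + 70*t^4 - 14*t^3 + 63*t^2 + 14*t - 14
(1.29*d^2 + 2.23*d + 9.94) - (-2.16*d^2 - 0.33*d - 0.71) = 3.45*d^2 + 2.56*d + 10.65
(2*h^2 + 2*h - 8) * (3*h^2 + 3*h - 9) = 6*h^4 + 12*h^3 - 36*h^2 - 42*h + 72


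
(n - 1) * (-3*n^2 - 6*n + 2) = -3*n^3 - 3*n^2 + 8*n - 2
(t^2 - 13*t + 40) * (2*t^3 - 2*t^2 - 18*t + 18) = 2*t^5 - 28*t^4 + 88*t^3 + 172*t^2 - 954*t + 720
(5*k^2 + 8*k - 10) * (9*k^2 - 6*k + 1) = 45*k^4 + 42*k^3 - 133*k^2 + 68*k - 10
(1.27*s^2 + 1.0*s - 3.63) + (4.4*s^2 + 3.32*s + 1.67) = 5.67*s^2 + 4.32*s - 1.96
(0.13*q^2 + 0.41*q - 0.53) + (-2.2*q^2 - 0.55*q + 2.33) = -2.07*q^2 - 0.14*q + 1.8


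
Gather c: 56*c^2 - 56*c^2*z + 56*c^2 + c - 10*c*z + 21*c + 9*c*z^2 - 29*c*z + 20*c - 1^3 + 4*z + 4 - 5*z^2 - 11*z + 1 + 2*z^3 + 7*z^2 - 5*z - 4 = c^2*(112 - 56*z) + c*(9*z^2 - 39*z + 42) + 2*z^3 + 2*z^2 - 12*z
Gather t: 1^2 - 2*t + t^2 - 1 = t^2 - 2*t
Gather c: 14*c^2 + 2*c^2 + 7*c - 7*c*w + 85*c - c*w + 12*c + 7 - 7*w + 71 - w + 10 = 16*c^2 + c*(104 - 8*w) - 8*w + 88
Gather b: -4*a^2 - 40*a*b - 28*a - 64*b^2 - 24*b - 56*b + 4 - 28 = -4*a^2 - 28*a - 64*b^2 + b*(-40*a - 80) - 24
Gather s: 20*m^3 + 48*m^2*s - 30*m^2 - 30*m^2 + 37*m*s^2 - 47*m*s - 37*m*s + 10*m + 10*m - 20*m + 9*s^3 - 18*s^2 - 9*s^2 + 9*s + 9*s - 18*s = 20*m^3 - 60*m^2 + 9*s^3 + s^2*(37*m - 27) + s*(48*m^2 - 84*m)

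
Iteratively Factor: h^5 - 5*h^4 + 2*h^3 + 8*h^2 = (h + 1)*(h^4 - 6*h^3 + 8*h^2) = (h - 2)*(h + 1)*(h^3 - 4*h^2) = h*(h - 2)*(h + 1)*(h^2 - 4*h) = h*(h - 4)*(h - 2)*(h + 1)*(h)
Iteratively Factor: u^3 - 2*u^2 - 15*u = (u - 5)*(u^2 + 3*u) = u*(u - 5)*(u + 3)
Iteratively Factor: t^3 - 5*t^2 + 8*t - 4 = (t - 2)*(t^2 - 3*t + 2) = (t - 2)^2*(t - 1)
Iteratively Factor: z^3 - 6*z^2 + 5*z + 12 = (z - 4)*(z^2 - 2*z - 3) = (z - 4)*(z + 1)*(z - 3)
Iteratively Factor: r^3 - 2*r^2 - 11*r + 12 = (r - 4)*(r^2 + 2*r - 3) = (r - 4)*(r - 1)*(r + 3)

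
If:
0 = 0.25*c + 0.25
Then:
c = -1.00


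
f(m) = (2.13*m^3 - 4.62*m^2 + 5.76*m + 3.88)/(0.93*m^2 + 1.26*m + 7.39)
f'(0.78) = 0.05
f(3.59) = 2.66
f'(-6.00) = 2.88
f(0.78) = 0.74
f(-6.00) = -19.73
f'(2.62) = 0.95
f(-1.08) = -1.46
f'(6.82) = 2.05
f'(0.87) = 0.05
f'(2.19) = 0.69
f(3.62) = 2.70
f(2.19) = 1.14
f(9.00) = 13.12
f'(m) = (-1.86*m - 1.26)*(2.13*m^3 - 4.62*m^2 + 5.76*m + 3.88)/(0.93*m^2 + 1.26*m + 7.39)^2 + (6.39*m^2 - 9.24*m + 5.76)/(0.93*m^2 + 1.26*m + 7.39) = (1.9809*m^4 + 5.3676*m^3 + 36.0441*m^2 - 75.5004*m + 37.6776)/(0.8649*m^4 + 2.3436*m^3 + 15.333*m^2 + 18.6228*m + 54.6121)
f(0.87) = 0.74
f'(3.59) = 1.42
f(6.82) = 8.51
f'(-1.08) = 3.11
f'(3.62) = 1.43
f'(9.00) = 2.17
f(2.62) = 1.50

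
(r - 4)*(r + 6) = r^2 + 2*r - 24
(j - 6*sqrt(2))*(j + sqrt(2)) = j^2 - 5*sqrt(2)*j - 12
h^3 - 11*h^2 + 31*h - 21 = (h - 7)*(h - 3)*(h - 1)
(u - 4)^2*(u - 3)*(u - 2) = u^4 - 13*u^3 + 62*u^2 - 128*u + 96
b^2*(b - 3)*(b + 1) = b^4 - 2*b^3 - 3*b^2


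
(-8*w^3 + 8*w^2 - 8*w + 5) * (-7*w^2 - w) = 56*w^5 - 48*w^4 + 48*w^3 - 27*w^2 - 5*w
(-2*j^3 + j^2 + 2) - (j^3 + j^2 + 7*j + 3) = -3*j^3 - 7*j - 1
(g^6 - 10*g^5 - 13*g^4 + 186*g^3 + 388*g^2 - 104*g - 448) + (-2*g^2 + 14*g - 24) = g^6 - 10*g^5 - 13*g^4 + 186*g^3 + 386*g^2 - 90*g - 472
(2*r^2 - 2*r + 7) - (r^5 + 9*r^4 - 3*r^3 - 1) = -r^5 - 9*r^4 + 3*r^3 + 2*r^2 - 2*r + 8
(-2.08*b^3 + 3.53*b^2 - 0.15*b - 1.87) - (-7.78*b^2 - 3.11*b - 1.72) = -2.08*b^3 + 11.31*b^2 + 2.96*b - 0.15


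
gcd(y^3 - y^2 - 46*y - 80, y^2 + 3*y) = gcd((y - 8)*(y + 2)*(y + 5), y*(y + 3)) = 1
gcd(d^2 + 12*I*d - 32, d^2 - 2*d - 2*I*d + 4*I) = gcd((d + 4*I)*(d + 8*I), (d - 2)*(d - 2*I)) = 1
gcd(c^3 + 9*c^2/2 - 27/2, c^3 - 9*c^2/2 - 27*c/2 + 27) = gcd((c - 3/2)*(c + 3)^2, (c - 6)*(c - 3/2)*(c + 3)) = c^2 + 3*c/2 - 9/2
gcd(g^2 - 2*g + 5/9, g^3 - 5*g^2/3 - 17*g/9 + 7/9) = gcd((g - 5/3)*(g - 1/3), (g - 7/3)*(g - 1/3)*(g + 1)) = g - 1/3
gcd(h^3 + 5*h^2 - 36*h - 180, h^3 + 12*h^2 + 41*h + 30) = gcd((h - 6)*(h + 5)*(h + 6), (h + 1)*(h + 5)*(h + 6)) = h^2 + 11*h + 30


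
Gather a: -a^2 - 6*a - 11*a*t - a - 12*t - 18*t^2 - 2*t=-a^2 + a*(-11*t - 7) - 18*t^2 - 14*t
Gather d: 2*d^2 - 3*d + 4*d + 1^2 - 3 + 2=2*d^2 + d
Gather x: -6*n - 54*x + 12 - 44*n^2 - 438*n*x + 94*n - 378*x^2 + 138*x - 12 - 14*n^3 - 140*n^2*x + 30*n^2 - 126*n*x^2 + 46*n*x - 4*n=-14*n^3 - 14*n^2 + 84*n + x^2*(-126*n - 378) + x*(-140*n^2 - 392*n + 84)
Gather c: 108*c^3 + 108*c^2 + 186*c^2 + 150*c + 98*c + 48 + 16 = 108*c^3 + 294*c^2 + 248*c + 64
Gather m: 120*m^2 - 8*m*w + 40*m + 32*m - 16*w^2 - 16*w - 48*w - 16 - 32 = 120*m^2 + m*(72 - 8*w) - 16*w^2 - 64*w - 48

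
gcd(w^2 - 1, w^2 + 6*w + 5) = w + 1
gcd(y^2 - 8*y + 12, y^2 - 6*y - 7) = 1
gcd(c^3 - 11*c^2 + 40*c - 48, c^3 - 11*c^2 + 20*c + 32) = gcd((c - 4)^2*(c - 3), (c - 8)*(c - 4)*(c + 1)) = c - 4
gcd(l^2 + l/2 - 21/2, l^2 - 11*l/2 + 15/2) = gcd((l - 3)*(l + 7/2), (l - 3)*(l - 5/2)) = l - 3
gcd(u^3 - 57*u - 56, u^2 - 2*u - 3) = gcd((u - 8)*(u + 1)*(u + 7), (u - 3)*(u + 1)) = u + 1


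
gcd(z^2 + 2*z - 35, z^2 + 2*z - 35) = z^2 + 2*z - 35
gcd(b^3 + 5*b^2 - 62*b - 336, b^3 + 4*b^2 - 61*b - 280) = b^2 - b - 56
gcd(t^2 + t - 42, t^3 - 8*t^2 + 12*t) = t - 6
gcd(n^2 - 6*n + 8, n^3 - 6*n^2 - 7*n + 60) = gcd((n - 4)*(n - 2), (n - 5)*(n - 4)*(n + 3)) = n - 4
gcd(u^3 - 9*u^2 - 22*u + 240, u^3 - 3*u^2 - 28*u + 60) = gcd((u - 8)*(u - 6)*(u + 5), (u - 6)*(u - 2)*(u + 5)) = u^2 - u - 30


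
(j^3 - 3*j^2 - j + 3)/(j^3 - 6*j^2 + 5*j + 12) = (j - 1)/(j - 4)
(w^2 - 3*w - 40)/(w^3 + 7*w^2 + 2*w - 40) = (w - 8)/(w^2 + 2*w - 8)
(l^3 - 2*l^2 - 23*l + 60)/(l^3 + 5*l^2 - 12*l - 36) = (l^2 + l - 20)/(l^2 + 8*l + 12)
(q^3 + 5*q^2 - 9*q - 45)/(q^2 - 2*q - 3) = (q^2 + 8*q + 15)/(q + 1)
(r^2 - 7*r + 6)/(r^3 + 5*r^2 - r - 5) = (r - 6)/(r^2 + 6*r + 5)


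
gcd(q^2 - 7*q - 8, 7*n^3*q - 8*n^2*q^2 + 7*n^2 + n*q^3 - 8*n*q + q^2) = 1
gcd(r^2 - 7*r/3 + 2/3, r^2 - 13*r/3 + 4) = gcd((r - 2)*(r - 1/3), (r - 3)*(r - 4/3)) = 1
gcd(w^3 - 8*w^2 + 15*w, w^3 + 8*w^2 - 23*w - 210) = w - 5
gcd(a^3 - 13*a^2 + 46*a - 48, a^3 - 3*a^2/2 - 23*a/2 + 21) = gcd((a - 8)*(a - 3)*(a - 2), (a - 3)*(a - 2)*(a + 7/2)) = a^2 - 5*a + 6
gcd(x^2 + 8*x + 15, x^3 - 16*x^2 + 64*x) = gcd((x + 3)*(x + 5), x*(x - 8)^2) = 1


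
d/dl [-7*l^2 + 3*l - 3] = 3 - 14*l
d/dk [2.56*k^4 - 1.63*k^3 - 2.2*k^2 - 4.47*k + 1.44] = 10.24*k^3 - 4.89*k^2 - 4.4*k - 4.47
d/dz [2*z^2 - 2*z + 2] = 4*z - 2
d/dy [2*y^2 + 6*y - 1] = 4*y + 6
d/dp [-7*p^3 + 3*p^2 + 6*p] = -21*p^2 + 6*p + 6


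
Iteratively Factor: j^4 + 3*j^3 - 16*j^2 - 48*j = (j)*(j^3 + 3*j^2 - 16*j - 48) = j*(j - 4)*(j^2 + 7*j + 12) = j*(j - 4)*(j + 4)*(j + 3)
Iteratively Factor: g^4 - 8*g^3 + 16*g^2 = (g)*(g^3 - 8*g^2 + 16*g) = g*(g - 4)*(g^2 - 4*g) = g^2*(g - 4)*(g - 4)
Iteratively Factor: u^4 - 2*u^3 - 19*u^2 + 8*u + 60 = (u + 2)*(u^3 - 4*u^2 - 11*u + 30) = (u - 5)*(u + 2)*(u^2 + u - 6) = (u - 5)*(u + 2)*(u + 3)*(u - 2)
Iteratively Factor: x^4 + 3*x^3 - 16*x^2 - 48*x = (x - 4)*(x^3 + 7*x^2 + 12*x) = (x - 4)*(x + 3)*(x^2 + 4*x) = (x - 4)*(x + 3)*(x + 4)*(x)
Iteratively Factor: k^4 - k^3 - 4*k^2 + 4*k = (k - 1)*(k^3 - 4*k) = (k - 2)*(k - 1)*(k^2 + 2*k) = (k - 2)*(k - 1)*(k + 2)*(k)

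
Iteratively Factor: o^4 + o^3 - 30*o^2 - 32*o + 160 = (o - 2)*(o^3 + 3*o^2 - 24*o - 80) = (o - 2)*(o + 4)*(o^2 - o - 20) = (o - 2)*(o + 4)^2*(o - 5)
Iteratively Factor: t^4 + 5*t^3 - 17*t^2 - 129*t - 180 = (t + 3)*(t^3 + 2*t^2 - 23*t - 60) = (t + 3)*(t + 4)*(t^2 - 2*t - 15) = (t - 5)*(t + 3)*(t + 4)*(t + 3)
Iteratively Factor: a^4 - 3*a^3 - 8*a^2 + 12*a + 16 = (a + 2)*(a^3 - 5*a^2 + 2*a + 8) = (a + 1)*(a + 2)*(a^2 - 6*a + 8) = (a - 2)*(a + 1)*(a + 2)*(a - 4)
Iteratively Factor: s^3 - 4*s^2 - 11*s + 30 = (s + 3)*(s^2 - 7*s + 10) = (s - 5)*(s + 3)*(s - 2)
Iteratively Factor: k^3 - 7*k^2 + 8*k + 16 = (k + 1)*(k^2 - 8*k + 16) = (k - 4)*(k + 1)*(k - 4)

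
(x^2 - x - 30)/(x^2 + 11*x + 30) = (x - 6)/(x + 6)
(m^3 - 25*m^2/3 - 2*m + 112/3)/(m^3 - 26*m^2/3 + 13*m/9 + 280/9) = 3*(m + 2)/(3*m + 5)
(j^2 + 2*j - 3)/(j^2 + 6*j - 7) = (j + 3)/(j + 7)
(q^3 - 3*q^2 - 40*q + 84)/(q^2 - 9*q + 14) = q + 6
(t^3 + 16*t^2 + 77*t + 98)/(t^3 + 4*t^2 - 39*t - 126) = (t^2 + 9*t + 14)/(t^2 - 3*t - 18)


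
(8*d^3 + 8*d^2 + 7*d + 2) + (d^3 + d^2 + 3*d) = 9*d^3 + 9*d^2 + 10*d + 2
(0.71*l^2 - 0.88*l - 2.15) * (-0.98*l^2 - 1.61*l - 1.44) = -0.6958*l^4 - 0.2807*l^3 + 2.5014*l^2 + 4.7287*l + 3.096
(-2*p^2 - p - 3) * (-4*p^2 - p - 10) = 8*p^4 + 6*p^3 + 33*p^2 + 13*p + 30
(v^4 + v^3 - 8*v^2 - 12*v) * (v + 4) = v^5 + 5*v^4 - 4*v^3 - 44*v^2 - 48*v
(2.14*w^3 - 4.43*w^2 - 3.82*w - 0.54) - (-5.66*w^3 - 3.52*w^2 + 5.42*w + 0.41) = 7.8*w^3 - 0.91*w^2 - 9.24*w - 0.95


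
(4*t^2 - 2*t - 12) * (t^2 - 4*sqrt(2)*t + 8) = 4*t^4 - 16*sqrt(2)*t^3 - 2*t^3 + 8*sqrt(2)*t^2 + 20*t^2 - 16*t + 48*sqrt(2)*t - 96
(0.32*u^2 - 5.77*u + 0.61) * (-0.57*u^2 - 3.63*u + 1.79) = -0.1824*u^4 + 2.1273*u^3 + 21.1702*u^2 - 12.5426*u + 1.0919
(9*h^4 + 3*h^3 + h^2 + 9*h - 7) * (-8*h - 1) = -72*h^5 - 33*h^4 - 11*h^3 - 73*h^2 + 47*h + 7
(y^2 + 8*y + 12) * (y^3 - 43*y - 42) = y^5 + 8*y^4 - 31*y^3 - 386*y^2 - 852*y - 504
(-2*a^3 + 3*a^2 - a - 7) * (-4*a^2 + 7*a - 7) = 8*a^5 - 26*a^4 + 39*a^3 - 42*a + 49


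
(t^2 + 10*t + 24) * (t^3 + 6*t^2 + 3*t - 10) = t^5 + 16*t^4 + 87*t^3 + 164*t^2 - 28*t - 240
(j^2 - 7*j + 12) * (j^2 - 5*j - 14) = j^4 - 12*j^3 + 33*j^2 + 38*j - 168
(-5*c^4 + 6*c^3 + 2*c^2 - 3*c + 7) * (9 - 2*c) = 10*c^5 - 57*c^4 + 50*c^3 + 24*c^2 - 41*c + 63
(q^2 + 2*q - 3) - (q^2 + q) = q - 3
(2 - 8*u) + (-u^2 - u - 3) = -u^2 - 9*u - 1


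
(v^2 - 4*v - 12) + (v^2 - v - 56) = 2*v^2 - 5*v - 68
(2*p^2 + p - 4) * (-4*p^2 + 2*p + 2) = -8*p^4 + 22*p^2 - 6*p - 8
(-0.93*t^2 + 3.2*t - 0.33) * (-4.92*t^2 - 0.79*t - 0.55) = 4.5756*t^4 - 15.0093*t^3 - 0.3929*t^2 - 1.4993*t + 0.1815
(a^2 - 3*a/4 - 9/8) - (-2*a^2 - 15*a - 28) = 3*a^2 + 57*a/4 + 215/8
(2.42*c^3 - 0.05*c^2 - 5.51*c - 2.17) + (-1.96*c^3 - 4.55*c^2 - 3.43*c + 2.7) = 0.46*c^3 - 4.6*c^2 - 8.94*c + 0.53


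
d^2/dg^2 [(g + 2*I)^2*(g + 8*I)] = 6*g + 24*I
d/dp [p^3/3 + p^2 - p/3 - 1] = p^2 + 2*p - 1/3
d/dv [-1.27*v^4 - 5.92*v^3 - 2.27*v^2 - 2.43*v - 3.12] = -5.08*v^3 - 17.76*v^2 - 4.54*v - 2.43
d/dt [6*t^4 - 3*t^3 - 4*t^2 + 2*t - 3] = 24*t^3 - 9*t^2 - 8*t + 2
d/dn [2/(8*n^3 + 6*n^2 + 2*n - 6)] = (-12*n^2 - 6*n - 1)/(4*n^3 + 3*n^2 + n - 3)^2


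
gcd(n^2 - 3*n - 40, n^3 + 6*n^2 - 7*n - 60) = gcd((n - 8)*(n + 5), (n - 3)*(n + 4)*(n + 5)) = n + 5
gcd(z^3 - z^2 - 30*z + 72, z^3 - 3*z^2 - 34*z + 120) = z^2 + 2*z - 24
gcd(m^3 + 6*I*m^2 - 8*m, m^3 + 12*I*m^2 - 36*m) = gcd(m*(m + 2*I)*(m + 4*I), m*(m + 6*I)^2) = m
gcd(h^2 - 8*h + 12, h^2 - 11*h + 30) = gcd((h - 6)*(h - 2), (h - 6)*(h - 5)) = h - 6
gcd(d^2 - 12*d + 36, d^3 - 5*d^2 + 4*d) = 1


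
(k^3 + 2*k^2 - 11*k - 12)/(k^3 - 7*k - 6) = (k + 4)/(k + 2)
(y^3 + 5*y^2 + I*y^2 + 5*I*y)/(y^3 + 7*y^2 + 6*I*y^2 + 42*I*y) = (y^2 + y*(5 + I) + 5*I)/(y^2 + y*(7 + 6*I) + 42*I)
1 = 1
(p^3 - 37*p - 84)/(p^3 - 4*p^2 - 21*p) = (p + 4)/p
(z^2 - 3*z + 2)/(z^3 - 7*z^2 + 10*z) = (z - 1)/(z*(z - 5))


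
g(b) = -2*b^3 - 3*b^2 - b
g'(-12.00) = -793.00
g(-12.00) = 3036.00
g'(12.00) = -937.00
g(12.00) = -3900.00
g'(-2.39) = -20.93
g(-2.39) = 12.56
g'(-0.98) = -0.88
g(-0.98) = -0.02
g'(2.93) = -70.09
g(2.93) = -78.99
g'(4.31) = -138.32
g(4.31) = -220.16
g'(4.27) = -136.02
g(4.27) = -214.68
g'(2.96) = -71.33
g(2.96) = -81.11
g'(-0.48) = 0.50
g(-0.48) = 0.01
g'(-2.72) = -29.07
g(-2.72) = 20.77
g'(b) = -6*b^2 - 6*b - 1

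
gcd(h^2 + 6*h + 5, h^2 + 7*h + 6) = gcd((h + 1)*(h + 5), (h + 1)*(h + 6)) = h + 1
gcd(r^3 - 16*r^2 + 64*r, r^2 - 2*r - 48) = r - 8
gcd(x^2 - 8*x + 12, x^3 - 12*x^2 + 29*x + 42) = x - 6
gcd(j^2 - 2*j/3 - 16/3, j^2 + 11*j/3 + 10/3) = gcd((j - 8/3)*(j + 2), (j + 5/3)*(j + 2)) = j + 2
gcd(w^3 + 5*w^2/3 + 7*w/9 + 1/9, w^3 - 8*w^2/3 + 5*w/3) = 1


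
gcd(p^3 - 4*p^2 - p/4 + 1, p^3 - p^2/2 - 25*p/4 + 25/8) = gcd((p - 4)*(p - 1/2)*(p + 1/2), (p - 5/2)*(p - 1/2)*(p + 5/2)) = p - 1/2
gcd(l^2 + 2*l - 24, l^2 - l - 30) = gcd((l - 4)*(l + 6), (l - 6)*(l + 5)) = 1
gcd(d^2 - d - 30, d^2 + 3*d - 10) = d + 5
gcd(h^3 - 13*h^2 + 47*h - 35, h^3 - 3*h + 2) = h - 1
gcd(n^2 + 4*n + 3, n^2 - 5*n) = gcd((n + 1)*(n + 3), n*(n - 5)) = 1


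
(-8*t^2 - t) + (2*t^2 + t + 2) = 2 - 6*t^2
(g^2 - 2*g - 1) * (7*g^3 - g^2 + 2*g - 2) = 7*g^5 - 15*g^4 - 3*g^3 - 5*g^2 + 2*g + 2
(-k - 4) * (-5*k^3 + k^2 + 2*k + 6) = 5*k^4 + 19*k^3 - 6*k^2 - 14*k - 24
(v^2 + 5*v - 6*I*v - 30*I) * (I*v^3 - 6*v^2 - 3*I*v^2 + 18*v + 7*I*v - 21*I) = I*v^5 + 2*I*v^4 + 28*I*v^3 + 42*v^2 + 86*I*v^2 + 84*v - 645*I*v - 630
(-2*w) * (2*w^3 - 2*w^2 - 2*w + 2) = -4*w^4 + 4*w^3 + 4*w^2 - 4*w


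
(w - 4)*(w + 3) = w^2 - w - 12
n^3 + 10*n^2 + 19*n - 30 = (n - 1)*(n + 5)*(n + 6)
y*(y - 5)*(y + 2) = y^3 - 3*y^2 - 10*y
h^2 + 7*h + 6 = (h + 1)*(h + 6)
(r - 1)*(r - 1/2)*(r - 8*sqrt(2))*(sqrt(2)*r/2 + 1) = sqrt(2)*r^4/2 - 7*r^3 - 3*sqrt(2)*r^3/4 - 31*sqrt(2)*r^2/4 + 21*r^2/2 - 7*r/2 + 12*sqrt(2)*r - 4*sqrt(2)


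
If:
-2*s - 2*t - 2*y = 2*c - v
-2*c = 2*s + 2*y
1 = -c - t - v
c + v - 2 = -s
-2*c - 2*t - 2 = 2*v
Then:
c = -3*y/2 - 4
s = y/2 + 4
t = y/2 + 1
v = y + 2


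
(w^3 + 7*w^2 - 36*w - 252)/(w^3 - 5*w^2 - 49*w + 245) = (w^2 - 36)/(w^2 - 12*w + 35)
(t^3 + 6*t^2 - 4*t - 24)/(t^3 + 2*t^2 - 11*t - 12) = (t^3 + 6*t^2 - 4*t - 24)/(t^3 + 2*t^2 - 11*t - 12)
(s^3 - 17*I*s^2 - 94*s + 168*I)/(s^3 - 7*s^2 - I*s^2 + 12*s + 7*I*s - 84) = (s^2 - 13*I*s - 42)/(s^2 + s*(-7 + 3*I) - 21*I)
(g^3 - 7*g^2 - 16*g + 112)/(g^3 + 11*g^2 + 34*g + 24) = (g^2 - 11*g + 28)/(g^2 + 7*g + 6)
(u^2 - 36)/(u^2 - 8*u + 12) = (u + 6)/(u - 2)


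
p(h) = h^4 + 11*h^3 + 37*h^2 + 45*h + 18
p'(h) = 4*h^3 + 33*h^2 + 74*h + 45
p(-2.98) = 0.24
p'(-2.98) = 11.68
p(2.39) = 519.70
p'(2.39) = 464.97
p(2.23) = 449.06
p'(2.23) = 418.48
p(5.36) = 3841.48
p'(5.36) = 2005.68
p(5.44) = 4004.43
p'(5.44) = 2068.11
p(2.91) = 805.04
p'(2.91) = 638.36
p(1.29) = 164.00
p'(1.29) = 203.96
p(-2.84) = 1.71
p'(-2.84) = 9.38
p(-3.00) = 0.00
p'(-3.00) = 12.00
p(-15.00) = 21168.00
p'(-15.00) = -7140.00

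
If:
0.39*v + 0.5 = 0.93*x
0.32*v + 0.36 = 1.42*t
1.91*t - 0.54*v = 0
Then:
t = 1.25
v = 4.42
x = 2.39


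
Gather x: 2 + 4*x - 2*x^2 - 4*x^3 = -4*x^3 - 2*x^2 + 4*x + 2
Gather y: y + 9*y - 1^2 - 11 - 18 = 10*y - 30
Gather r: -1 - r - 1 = -r - 2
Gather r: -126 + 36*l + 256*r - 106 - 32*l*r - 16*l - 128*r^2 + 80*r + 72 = 20*l - 128*r^2 + r*(336 - 32*l) - 160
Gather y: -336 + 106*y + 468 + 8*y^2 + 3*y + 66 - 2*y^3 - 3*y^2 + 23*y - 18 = -2*y^3 + 5*y^2 + 132*y + 180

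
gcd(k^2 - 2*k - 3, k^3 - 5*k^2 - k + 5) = k + 1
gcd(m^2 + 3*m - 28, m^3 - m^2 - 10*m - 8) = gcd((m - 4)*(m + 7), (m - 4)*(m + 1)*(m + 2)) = m - 4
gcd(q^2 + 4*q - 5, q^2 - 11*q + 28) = 1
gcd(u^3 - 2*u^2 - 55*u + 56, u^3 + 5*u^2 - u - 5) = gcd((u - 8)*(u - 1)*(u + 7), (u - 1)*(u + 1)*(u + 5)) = u - 1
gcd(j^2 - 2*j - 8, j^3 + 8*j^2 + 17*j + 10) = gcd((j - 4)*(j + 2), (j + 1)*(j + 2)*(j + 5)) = j + 2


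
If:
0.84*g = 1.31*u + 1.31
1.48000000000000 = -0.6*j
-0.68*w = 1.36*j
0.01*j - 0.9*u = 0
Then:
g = 1.52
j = -2.47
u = -0.03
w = 4.93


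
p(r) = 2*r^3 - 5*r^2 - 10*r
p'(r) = 6*r^2 - 10*r - 10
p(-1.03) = 2.81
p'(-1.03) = 6.67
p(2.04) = -24.23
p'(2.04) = -5.43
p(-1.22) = 1.13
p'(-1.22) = 11.13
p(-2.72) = -50.04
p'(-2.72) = 61.59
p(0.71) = -8.90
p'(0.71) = -14.08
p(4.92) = 67.96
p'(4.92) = 86.04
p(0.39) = -4.54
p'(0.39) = -12.99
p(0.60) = -7.37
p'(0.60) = -13.84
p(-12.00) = -4056.00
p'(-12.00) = 974.00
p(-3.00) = -69.00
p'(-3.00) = 74.00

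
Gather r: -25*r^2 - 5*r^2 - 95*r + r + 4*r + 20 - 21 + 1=-30*r^2 - 90*r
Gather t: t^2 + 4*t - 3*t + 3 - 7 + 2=t^2 + t - 2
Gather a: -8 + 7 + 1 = 0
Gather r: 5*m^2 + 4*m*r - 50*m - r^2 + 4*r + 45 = 5*m^2 - 50*m - r^2 + r*(4*m + 4) + 45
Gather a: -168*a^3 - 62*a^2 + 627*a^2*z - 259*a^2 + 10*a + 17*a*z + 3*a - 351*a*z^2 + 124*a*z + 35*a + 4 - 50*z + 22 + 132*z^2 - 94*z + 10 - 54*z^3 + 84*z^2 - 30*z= -168*a^3 + a^2*(627*z - 321) + a*(-351*z^2 + 141*z + 48) - 54*z^3 + 216*z^2 - 174*z + 36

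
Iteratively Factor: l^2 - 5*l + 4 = (l - 4)*(l - 1)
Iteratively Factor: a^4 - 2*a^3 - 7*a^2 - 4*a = (a + 1)*(a^3 - 3*a^2 - 4*a) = (a - 4)*(a + 1)*(a^2 + a) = (a - 4)*(a + 1)^2*(a)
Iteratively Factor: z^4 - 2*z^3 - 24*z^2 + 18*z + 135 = (z - 3)*(z^3 + z^2 - 21*z - 45) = (z - 3)*(z + 3)*(z^2 - 2*z - 15) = (z - 3)*(z + 3)^2*(z - 5)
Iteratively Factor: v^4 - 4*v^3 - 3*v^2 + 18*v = (v - 3)*(v^3 - v^2 - 6*v) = v*(v - 3)*(v^2 - v - 6) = v*(v - 3)*(v + 2)*(v - 3)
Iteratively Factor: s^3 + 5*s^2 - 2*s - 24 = (s + 4)*(s^2 + s - 6) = (s - 2)*(s + 4)*(s + 3)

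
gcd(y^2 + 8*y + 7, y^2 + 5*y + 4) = y + 1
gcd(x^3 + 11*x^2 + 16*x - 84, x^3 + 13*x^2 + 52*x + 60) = x + 6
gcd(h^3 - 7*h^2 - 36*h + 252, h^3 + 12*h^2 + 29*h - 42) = h + 6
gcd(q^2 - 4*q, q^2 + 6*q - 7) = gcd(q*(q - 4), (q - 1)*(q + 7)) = 1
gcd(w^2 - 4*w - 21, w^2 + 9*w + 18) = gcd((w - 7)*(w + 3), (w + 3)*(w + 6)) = w + 3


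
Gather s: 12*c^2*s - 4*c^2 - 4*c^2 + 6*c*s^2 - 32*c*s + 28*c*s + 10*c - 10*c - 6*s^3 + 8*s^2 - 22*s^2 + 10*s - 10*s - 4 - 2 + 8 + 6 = -8*c^2 - 6*s^3 + s^2*(6*c - 14) + s*(12*c^2 - 4*c) + 8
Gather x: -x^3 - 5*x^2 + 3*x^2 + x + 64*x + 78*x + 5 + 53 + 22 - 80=-x^3 - 2*x^2 + 143*x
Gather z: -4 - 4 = -8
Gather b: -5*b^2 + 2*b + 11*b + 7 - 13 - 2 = -5*b^2 + 13*b - 8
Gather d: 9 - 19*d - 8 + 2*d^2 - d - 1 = 2*d^2 - 20*d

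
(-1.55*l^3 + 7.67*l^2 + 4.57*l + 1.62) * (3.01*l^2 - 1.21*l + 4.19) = -4.6655*l^5 + 24.9622*l^4 - 2.0195*l^3 + 31.4838*l^2 + 17.1881*l + 6.7878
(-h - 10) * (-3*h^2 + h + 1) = 3*h^3 + 29*h^2 - 11*h - 10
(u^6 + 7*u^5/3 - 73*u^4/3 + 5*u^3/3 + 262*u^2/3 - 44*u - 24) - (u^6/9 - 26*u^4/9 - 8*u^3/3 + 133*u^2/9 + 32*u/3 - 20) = 8*u^6/9 + 7*u^5/3 - 193*u^4/9 + 13*u^3/3 + 653*u^2/9 - 164*u/3 - 4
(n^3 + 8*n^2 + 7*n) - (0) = n^3 + 8*n^2 + 7*n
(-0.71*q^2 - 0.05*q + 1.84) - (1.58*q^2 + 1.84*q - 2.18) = -2.29*q^2 - 1.89*q + 4.02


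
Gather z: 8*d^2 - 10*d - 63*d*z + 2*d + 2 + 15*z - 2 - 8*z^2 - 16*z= 8*d^2 - 8*d - 8*z^2 + z*(-63*d - 1)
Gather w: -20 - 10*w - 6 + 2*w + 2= -8*w - 24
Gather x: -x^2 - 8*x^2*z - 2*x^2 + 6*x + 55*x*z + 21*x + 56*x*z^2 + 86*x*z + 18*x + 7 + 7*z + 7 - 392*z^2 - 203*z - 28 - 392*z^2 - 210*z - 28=x^2*(-8*z - 3) + x*(56*z^2 + 141*z + 45) - 784*z^2 - 406*z - 42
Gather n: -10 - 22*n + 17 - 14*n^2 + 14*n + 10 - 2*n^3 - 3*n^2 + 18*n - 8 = -2*n^3 - 17*n^2 + 10*n + 9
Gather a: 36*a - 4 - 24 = 36*a - 28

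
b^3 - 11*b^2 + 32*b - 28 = (b - 7)*(b - 2)^2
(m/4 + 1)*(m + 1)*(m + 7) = m^3/4 + 3*m^2 + 39*m/4 + 7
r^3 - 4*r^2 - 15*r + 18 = (r - 6)*(r - 1)*(r + 3)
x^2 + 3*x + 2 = (x + 1)*(x + 2)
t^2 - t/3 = t*(t - 1/3)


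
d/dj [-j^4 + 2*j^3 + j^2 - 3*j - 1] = -4*j^3 + 6*j^2 + 2*j - 3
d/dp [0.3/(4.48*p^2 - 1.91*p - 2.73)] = (0.573 - 2.688*p)/(-4.48*p^2 + 1.91*p + 2.73)^2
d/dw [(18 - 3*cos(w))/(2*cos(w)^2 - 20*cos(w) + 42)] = 3*(sin(w)^2 + 12*cos(w) - 40)*sin(w)/(2*(cos(w)^2 - 10*cos(w) + 21)^2)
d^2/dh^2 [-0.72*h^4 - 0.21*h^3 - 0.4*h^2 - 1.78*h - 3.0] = -8.64*h^2 - 1.26*h - 0.8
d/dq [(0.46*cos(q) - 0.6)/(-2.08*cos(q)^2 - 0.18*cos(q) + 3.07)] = (-0.9568*cos(q)^2 + 2.496*cos(q) - 1.3042)*sin(q)/(4.3264*cos(q)^4 + 0.7488*cos(q)^3 - 12.7388*cos(q)^2 - 1.1052*cos(q) + 9.4249)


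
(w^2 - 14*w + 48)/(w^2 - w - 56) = (w - 6)/(w + 7)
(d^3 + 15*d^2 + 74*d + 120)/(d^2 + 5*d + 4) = (d^2 + 11*d + 30)/(d + 1)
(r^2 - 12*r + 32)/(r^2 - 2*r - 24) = (-r^2 + 12*r - 32)/(-r^2 + 2*r + 24)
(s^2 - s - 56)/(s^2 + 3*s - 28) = (s - 8)/(s - 4)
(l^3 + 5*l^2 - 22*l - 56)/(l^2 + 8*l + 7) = (l^2 - 2*l - 8)/(l + 1)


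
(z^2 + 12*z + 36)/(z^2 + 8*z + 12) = (z + 6)/(z + 2)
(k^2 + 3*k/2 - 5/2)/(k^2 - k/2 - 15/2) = (k - 1)/(k - 3)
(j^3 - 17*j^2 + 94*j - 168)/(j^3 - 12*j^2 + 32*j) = (j^2 - 13*j + 42)/(j*(j - 8))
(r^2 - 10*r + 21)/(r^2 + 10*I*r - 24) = (r^2 - 10*r + 21)/(r^2 + 10*I*r - 24)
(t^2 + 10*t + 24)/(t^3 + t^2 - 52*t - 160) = (t + 6)/(t^2 - 3*t - 40)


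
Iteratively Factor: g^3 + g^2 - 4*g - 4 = (g - 2)*(g^2 + 3*g + 2) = (g - 2)*(g + 1)*(g + 2)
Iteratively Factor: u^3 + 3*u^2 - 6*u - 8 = (u + 4)*(u^2 - u - 2) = (u + 1)*(u + 4)*(u - 2)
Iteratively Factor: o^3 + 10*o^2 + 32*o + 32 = (o + 4)*(o^2 + 6*o + 8) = (o + 4)^2*(o + 2)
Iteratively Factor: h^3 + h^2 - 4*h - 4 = (h - 2)*(h^2 + 3*h + 2) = (h - 2)*(h + 2)*(h + 1)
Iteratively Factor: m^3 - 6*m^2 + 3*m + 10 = (m - 2)*(m^2 - 4*m - 5) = (m - 2)*(m + 1)*(m - 5)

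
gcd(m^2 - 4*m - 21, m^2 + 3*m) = m + 3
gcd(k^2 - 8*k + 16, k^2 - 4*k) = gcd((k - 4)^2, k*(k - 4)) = k - 4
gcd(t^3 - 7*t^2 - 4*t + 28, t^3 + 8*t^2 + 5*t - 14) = t + 2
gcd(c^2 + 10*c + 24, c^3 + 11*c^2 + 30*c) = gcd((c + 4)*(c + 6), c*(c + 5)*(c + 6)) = c + 6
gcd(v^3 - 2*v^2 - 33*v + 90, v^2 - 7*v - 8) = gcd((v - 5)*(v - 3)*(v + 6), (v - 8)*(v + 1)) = 1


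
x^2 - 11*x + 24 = (x - 8)*(x - 3)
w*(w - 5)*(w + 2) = w^3 - 3*w^2 - 10*w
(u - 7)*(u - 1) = u^2 - 8*u + 7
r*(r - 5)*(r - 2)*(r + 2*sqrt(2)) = r^4 - 7*r^3 + 2*sqrt(2)*r^3 - 14*sqrt(2)*r^2 + 10*r^2 + 20*sqrt(2)*r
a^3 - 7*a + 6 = (a - 2)*(a - 1)*(a + 3)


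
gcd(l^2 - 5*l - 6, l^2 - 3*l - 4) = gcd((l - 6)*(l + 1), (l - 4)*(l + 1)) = l + 1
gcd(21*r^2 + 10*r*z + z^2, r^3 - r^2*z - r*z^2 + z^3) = 1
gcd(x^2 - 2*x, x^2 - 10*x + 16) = x - 2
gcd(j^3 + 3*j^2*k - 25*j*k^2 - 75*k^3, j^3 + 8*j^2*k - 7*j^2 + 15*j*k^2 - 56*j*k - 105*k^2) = j^2 + 8*j*k + 15*k^2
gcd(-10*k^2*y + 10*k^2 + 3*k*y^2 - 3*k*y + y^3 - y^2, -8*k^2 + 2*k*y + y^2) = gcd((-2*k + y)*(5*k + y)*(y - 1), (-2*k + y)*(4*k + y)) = -2*k + y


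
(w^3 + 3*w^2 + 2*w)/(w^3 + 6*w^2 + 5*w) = (w + 2)/(w + 5)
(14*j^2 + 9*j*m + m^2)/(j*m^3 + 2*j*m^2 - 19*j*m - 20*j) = (14*j^2 + 9*j*m + m^2)/(j*(m^3 + 2*m^2 - 19*m - 20))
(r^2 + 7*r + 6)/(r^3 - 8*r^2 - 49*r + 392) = (r^2 + 7*r + 6)/(r^3 - 8*r^2 - 49*r + 392)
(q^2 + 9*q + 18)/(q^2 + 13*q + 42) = (q + 3)/(q + 7)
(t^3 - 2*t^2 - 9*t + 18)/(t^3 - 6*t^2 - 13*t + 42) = (t - 3)/(t - 7)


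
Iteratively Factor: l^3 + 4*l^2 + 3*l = (l + 1)*(l^2 + 3*l) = l*(l + 1)*(l + 3)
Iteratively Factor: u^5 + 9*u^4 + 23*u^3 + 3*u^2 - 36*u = (u - 1)*(u^4 + 10*u^3 + 33*u^2 + 36*u) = (u - 1)*(u + 3)*(u^3 + 7*u^2 + 12*u) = u*(u - 1)*(u + 3)*(u^2 + 7*u + 12) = u*(u - 1)*(u + 3)^2*(u + 4)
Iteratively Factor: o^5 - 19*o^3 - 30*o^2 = (o + 3)*(o^4 - 3*o^3 - 10*o^2) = o*(o + 3)*(o^3 - 3*o^2 - 10*o) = o*(o + 2)*(o + 3)*(o^2 - 5*o) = o*(o - 5)*(o + 2)*(o + 3)*(o)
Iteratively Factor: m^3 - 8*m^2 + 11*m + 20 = (m - 5)*(m^2 - 3*m - 4) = (m - 5)*(m + 1)*(m - 4)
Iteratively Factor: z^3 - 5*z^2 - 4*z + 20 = (z + 2)*(z^2 - 7*z + 10) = (z - 5)*(z + 2)*(z - 2)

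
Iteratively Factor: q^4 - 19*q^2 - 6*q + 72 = (q + 3)*(q^3 - 3*q^2 - 10*q + 24) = (q + 3)^2*(q^2 - 6*q + 8) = (q - 4)*(q + 3)^2*(q - 2)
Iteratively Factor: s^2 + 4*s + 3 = (s + 3)*(s + 1)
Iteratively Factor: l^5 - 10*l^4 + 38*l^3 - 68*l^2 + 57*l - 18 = (l - 1)*(l^4 - 9*l^3 + 29*l^2 - 39*l + 18) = (l - 3)*(l - 1)*(l^3 - 6*l^2 + 11*l - 6) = (l - 3)^2*(l - 1)*(l^2 - 3*l + 2) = (l - 3)^2*(l - 2)*(l - 1)*(l - 1)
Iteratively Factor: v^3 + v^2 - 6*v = (v)*(v^2 + v - 6) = v*(v - 2)*(v + 3)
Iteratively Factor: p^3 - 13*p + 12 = (p - 1)*(p^2 + p - 12) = (p - 3)*(p - 1)*(p + 4)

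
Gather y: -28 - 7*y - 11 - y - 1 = -8*y - 40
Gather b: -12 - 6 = -18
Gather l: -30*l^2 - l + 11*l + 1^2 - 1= -30*l^2 + 10*l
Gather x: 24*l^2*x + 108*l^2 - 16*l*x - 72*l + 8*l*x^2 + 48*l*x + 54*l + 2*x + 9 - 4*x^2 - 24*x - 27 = 108*l^2 - 18*l + x^2*(8*l - 4) + x*(24*l^2 + 32*l - 22) - 18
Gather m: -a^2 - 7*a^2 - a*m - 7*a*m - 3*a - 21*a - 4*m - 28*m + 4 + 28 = -8*a^2 - 24*a + m*(-8*a - 32) + 32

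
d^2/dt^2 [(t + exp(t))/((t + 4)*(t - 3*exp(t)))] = ((t + 4)^2*(t - 3*exp(t))^2*exp(t) + (t + 4)^2*(t - 3*exp(t))*(3*(t + exp(t))*exp(t) + 2*(exp(t) + 1)*(3*exp(t) - 1)) + 2*(t + 4)^2*(t + exp(t))*(3*exp(t) - 1)^2 - 2*(t + 4)*(t - 3*exp(t))^2*(exp(t) + 1) - 2*(t + 4)*(t - 3*exp(t))*(t + exp(t))*(3*exp(t) - 1) + 2*(t - 3*exp(t))^2*(t + exp(t)))/((t + 4)^3*(t - 3*exp(t))^3)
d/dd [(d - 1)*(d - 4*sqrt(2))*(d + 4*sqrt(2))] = 3*d^2 - 2*d - 32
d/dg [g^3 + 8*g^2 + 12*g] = 3*g^2 + 16*g + 12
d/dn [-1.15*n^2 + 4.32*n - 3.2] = 4.32 - 2.3*n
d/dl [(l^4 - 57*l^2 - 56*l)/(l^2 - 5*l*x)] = (2*l^3 - 15*l^2*x + 285*x + 56)/(l^2 - 10*l*x + 25*x^2)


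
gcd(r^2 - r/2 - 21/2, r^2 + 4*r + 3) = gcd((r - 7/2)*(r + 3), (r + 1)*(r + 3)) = r + 3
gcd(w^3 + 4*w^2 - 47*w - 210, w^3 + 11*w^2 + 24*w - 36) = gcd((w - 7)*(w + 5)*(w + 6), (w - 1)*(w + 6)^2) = w + 6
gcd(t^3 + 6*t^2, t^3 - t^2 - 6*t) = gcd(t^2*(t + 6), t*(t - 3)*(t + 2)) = t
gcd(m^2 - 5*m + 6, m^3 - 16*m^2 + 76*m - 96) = m - 2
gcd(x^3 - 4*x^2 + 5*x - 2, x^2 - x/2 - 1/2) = x - 1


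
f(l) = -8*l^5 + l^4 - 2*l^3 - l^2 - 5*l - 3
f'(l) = -40*l^4 + 4*l^3 - 6*l^2 - 2*l - 5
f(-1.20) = 27.00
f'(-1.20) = -101.10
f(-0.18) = -2.12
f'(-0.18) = -4.90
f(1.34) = -47.65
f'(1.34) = -137.80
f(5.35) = -34609.18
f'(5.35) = -32344.81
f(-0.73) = 2.84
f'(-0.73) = -19.65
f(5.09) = -26979.34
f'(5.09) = -26492.33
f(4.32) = -11892.96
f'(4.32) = -13734.54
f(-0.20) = -2.02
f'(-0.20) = -4.94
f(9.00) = -467418.00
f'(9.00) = -260033.00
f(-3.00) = 2082.00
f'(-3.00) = -3401.00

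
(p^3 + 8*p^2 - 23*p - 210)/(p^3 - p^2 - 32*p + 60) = (p + 7)/(p - 2)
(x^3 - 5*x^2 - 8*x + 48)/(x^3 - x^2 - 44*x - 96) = (x^2 - 8*x + 16)/(x^2 - 4*x - 32)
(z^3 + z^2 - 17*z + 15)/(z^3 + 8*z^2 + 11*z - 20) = (z - 3)/(z + 4)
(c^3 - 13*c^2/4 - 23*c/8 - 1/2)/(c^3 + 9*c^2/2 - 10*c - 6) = (c^2 - 15*c/4 - 1)/(c^2 + 4*c - 12)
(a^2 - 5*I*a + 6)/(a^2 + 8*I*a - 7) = (a - 6*I)/(a + 7*I)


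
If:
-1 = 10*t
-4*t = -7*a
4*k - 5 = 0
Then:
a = -2/35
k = 5/4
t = -1/10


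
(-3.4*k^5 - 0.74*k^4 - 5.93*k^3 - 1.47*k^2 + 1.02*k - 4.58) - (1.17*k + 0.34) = -3.4*k^5 - 0.74*k^4 - 5.93*k^3 - 1.47*k^2 - 0.15*k - 4.92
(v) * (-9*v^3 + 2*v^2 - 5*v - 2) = -9*v^4 + 2*v^3 - 5*v^2 - 2*v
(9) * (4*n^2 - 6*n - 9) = 36*n^2 - 54*n - 81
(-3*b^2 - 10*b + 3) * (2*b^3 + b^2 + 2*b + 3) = -6*b^5 - 23*b^4 - 10*b^3 - 26*b^2 - 24*b + 9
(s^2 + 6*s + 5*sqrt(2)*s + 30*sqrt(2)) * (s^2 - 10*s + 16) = s^4 - 4*s^3 + 5*sqrt(2)*s^3 - 44*s^2 - 20*sqrt(2)*s^2 - 220*sqrt(2)*s + 96*s + 480*sqrt(2)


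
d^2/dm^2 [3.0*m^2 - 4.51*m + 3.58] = 6.00000000000000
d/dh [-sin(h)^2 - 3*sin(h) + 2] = -(2*sin(h) + 3)*cos(h)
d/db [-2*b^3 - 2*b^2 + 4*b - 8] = -6*b^2 - 4*b + 4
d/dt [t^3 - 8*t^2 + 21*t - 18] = 3*t^2 - 16*t + 21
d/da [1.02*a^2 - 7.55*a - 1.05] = 2.04*a - 7.55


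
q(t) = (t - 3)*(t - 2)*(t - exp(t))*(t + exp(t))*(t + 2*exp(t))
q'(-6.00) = 11453.54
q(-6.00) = -15539.15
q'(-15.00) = 324675.03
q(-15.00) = -1032749.96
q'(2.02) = 919.06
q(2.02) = 17.67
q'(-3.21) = 1378.73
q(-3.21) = -1043.08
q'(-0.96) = 22.12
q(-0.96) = -1.76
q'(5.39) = -639649232.55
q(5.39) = -172668688.11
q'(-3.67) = 2141.58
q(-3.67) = -1843.38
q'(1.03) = -126.06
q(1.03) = -85.99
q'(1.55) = -17.59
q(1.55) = -141.73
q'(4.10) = -4562386.69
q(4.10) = -1044633.54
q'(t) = (1 - exp(t))*(t - 3)*(t - 2)*(t + exp(t))*(t + 2*exp(t)) + (t - 3)*(t - 2)*(t - exp(t))*(t + exp(t))*(2*exp(t) + 1) + (t - 3)*(t - 2)*(t - exp(t))*(t + 2*exp(t))*(exp(t) + 1) + (t - 3)*(t - exp(t))*(t + exp(t))*(t + 2*exp(t)) + (t - 2)*(t - exp(t))*(t + exp(t))*(t + 2*exp(t)) = 2*t^4*exp(t) + 5*t^4 - 2*t^3*exp(2*t) - 2*t^3*exp(t) - 20*t^3 - 6*t^2*exp(3*t) + 7*t^2*exp(2*t) - 18*t^2*exp(t) + 18*t^2 + 26*t*exp(3*t) - 2*t*exp(2*t) + 24*t*exp(t) - 26*exp(3*t) - 6*exp(2*t)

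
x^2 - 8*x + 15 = (x - 5)*(x - 3)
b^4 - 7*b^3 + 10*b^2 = b^2*(b - 5)*(b - 2)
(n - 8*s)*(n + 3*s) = n^2 - 5*n*s - 24*s^2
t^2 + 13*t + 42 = (t + 6)*(t + 7)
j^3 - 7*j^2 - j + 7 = (j - 7)*(j - 1)*(j + 1)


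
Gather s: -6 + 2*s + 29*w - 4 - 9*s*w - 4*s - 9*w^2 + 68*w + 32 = s*(-9*w - 2) - 9*w^2 + 97*w + 22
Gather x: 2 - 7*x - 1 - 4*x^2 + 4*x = -4*x^2 - 3*x + 1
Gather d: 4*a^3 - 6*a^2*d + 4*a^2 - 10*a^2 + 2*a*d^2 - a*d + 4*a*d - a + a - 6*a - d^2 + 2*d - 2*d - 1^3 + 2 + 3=4*a^3 - 6*a^2 - 6*a + d^2*(2*a - 1) + d*(-6*a^2 + 3*a) + 4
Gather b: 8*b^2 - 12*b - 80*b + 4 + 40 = 8*b^2 - 92*b + 44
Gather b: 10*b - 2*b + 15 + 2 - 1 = 8*b + 16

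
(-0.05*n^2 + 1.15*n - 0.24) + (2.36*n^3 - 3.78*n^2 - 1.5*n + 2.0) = 2.36*n^3 - 3.83*n^2 - 0.35*n + 1.76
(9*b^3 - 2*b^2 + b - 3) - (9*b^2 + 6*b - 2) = 9*b^3 - 11*b^2 - 5*b - 1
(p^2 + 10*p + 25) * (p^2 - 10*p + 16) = p^4 - 59*p^2 - 90*p + 400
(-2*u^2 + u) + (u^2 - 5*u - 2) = -u^2 - 4*u - 2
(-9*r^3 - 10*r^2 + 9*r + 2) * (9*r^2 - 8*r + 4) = -81*r^5 - 18*r^4 + 125*r^3 - 94*r^2 + 20*r + 8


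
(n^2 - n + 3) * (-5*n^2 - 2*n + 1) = -5*n^4 + 3*n^3 - 12*n^2 - 7*n + 3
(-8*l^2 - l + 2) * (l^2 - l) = -8*l^4 + 7*l^3 + 3*l^2 - 2*l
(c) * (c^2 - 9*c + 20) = c^3 - 9*c^2 + 20*c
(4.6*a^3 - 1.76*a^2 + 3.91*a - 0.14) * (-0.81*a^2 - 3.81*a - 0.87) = -3.726*a^5 - 16.1004*a^4 - 0.4635*a^3 - 13.2525*a^2 - 2.8683*a + 0.1218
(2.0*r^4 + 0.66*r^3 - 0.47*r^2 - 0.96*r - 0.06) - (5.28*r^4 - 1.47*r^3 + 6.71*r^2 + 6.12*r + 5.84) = -3.28*r^4 + 2.13*r^3 - 7.18*r^2 - 7.08*r - 5.9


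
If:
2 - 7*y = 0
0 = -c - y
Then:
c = -2/7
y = 2/7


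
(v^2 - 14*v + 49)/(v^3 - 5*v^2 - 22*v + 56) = (v - 7)/(v^2 + 2*v - 8)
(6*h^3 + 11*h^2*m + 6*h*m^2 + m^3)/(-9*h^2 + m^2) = (-2*h^2 - 3*h*m - m^2)/(3*h - m)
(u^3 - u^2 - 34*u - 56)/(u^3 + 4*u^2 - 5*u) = (u^3 - u^2 - 34*u - 56)/(u*(u^2 + 4*u - 5))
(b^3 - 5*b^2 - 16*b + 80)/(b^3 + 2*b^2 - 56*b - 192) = (b^2 - 9*b + 20)/(b^2 - 2*b - 48)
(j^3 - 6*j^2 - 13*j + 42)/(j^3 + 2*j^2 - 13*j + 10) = (j^2 - 4*j - 21)/(j^2 + 4*j - 5)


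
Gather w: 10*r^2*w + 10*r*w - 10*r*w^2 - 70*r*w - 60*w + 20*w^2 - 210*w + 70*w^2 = w^2*(90 - 10*r) + w*(10*r^2 - 60*r - 270)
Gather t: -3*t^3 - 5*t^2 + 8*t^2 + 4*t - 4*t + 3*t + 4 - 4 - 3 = -3*t^3 + 3*t^2 + 3*t - 3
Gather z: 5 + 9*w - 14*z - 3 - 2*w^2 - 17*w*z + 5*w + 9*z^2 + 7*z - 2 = -2*w^2 + 14*w + 9*z^2 + z*(-17*w - 7)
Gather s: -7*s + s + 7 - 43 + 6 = -6*s - 30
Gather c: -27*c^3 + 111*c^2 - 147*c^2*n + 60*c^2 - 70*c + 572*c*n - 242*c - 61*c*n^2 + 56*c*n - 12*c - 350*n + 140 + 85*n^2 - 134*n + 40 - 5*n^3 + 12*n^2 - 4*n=-27*c^3 + c^2*(171 - 147*n) + c*(-61*n^2 + 628*n - 324) - 5*n^3 + 97*n^2 - 488*n + 180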